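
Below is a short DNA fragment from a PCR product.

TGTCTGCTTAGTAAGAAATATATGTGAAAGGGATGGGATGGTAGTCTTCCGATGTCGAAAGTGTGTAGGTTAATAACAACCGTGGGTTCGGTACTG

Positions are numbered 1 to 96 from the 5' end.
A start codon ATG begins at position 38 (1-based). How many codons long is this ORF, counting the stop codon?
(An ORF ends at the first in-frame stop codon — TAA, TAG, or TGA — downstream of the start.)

12

Codons from position 38: ATG (38–40), GTA (41–43), GTC (44–46), TTC (47–49), CGA (50–52), TGT (53–55), CGA (56–58), AAG (59–61), TGT (62–64), GTA (65–67), GGT (68–70), TAA (71–73).
TAA is the first in-frame stop; that's 12 codons including the stop.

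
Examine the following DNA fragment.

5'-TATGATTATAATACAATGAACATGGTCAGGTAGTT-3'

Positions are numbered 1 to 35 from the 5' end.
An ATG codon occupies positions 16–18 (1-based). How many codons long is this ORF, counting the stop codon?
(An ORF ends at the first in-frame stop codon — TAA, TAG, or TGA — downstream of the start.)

6

Codons from position 16: ATG (16–18), AAC (19–21), ATG (22–24), GTC (25–27), AGG (28–30), TAG (31–33).
TAG is the first in-frame stop; that's 6 codons including the stop.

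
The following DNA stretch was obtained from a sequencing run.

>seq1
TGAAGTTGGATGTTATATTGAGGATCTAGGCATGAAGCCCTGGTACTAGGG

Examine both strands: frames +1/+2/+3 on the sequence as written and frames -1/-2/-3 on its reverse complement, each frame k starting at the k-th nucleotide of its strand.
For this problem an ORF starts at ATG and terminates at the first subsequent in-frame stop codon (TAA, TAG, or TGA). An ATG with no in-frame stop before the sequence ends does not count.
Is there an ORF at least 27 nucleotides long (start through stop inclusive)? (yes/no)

no

Reverse complement (5'→3'): CCCTAGTACCAGGGCTTCATGCCTAGATCCTCAATATAACATCCAACTTCA
Frame +1: TGA AGT TGG ATG TTA TAT TGA GGA TCT AGG CAT GAA GCC CTG GTA CTA GGG — ATG at 10, stop TGA at 19 → 12 nt.
Frame +2: GAA GTT GGA TGT TAT ATT GAG GAT CTA GGC ATG AAG CCC TGG TAC TAG — ATG at 32, stop TAG at 47 → 18 nt.
Frame +3: AAG TTG GAT GTT ATA TTG AGG ATC TAG GCA TGA AGC CCT GGT ACT AGG — no ATG→stop ORF.
Frame -1: CCC TAG TAC CAG GGC TTC ATG CCT AGA TCC TCA ATA TAA CAT CCA ACT TCA — ATG at 19, stop TAA at 37 → 21 nt.
Frame -2: CCT AGT ACC AGG GCT TCA TGC CTA GAT CCT CAA TAT AAC ATC CAA CTT — no ATG→stop ORF.
Frame -3: CTA GTA CCA GGG CTT CAT GCC TAG ATC CTC AAT ATA ACA TCC AAC TTC — no ATG→stop ORF.
Largest ORF found is 21 nucleotides < 27, so no.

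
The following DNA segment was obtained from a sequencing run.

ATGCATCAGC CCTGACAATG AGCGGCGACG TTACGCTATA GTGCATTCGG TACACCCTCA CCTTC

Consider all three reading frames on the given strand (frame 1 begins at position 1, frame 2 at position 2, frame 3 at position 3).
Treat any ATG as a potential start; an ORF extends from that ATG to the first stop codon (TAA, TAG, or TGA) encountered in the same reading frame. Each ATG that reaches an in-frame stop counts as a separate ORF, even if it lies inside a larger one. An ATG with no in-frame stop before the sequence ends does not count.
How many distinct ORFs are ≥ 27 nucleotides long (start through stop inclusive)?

Frame 1: ATG CAT CAG CCC TGA CAA TGA GCG GCG ACG TTA CGC TAT AGT GCA TTC GGT ACA CCC TCA CCT — ATG at 1, stop TGA at 13 → 15 nt.
Frame 2: TGC ATC AGC CCT GAC AAT GAG CGG CGA CGT TAC GCT ATA GTG CAT TCG GTA CAC CCT CAC CTT — no ATG→stop ORF.
Frame 3: GCA TCA GCC CTG ACA ATG AGC GGC GAC GTT ACG CTA TAG TGC ATT CGG TAC ACC CTC ACC TTC — ATG at 18, stop TAG at 39 → 24 nt.
No ORF reaches 27 nucleotides. Count = 0.

0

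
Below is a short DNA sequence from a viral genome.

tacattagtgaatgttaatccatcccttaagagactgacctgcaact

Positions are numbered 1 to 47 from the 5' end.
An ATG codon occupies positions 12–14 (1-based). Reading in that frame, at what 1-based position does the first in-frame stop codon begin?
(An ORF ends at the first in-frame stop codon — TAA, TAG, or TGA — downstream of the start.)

36

Codons from position 12: ATG (12–14), TTA (15–17), ATC (18–20), CAT (21–23), CCC (24–26), TTA (27–29), AGA (30–32), GAC (33–35), TGA (36–38).
TGA is a stop codon; it begins at position 36.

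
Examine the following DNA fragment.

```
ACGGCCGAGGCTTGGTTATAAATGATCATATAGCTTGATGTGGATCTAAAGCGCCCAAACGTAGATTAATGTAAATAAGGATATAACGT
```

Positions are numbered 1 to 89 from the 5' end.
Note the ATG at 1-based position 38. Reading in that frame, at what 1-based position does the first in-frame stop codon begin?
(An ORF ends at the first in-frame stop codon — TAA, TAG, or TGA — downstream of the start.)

Codons from position 38: ATG (38–40), TGG (41–43), ATC (44–46), TAA (47–49).
TAA is a stop codon; it begins at position 47.

47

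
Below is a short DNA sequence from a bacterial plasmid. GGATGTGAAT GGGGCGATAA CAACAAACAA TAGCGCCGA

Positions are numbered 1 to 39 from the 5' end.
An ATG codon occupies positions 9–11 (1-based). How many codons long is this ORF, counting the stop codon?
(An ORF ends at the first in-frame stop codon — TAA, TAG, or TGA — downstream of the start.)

Codons from position 9: ATG (9–11), GGG (12–14), CGA (15–17), TAA (18–20).
TAA is the first in-frame stop; that's 4 codons including the stop.

4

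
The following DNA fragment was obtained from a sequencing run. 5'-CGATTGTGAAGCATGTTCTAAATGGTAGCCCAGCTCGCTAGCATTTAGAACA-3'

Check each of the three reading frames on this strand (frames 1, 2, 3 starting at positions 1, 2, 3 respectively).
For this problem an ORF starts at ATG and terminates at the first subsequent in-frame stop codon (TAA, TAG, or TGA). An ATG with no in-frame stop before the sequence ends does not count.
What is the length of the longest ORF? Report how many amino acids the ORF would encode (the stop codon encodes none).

8

Frame 1: CGA TTG TGA AGC ATG TTC TAA ATG GTA GCC CAG CTC GCT AGC ATT TAG AAC — ATG at 13, stop TAA at 19 → 9 nt; ATG at 22, stop TAG at 46 → 27 nt.
Frame 2: GAT TGT GAA GCA TGT TCT AAA TGG TAG CCC AGC TCG CTA GCA TTT AGA ACA — no ATG→stop ORF.
Frame 3: ATT GTG AAG CAT GTT CTA AAT GGT AGC CCA GCT CGC TAG CAT TTA GAA — no ATG→stop ORF.
Longest: frame 1, positions 22–48, 27 nt = 9 codons = 8 aa. → 8 amino acids.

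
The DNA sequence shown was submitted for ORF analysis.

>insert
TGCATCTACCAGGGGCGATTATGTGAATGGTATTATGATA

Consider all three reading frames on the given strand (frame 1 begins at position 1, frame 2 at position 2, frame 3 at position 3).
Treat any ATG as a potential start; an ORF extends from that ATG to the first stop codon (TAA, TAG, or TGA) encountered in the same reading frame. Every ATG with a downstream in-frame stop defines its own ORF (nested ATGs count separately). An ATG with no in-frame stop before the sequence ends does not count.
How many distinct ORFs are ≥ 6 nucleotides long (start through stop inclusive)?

Frame 1: TGC ATC TAC CAG GGG CGA TTA TGT GAA TGG TAT TAT GAT — no ATG→stop ORF.
Frame 2: GCA TCT ACC AGG GGC GAT TAT GTG AAT GGT ATT ATG ATA — no ATG→stop ORF.
Frame 3: CAT CTA CCA GGG GCG ATT ATG TGA ATG GTA TTA TGA — ATG at 21, stop TGA at 24 → 6 nt; ATG at 27, stop TGA at 36 → 12 nt.
ORFs ≥ 6 nucleotides: frame 3 21–26 (6 nucleotides), frame 3 27–38 (12 nucleotides). Count = 2.

2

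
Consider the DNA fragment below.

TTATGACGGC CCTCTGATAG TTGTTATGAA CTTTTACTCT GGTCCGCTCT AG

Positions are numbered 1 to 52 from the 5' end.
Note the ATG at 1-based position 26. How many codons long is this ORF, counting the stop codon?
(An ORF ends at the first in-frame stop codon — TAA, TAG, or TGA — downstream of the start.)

Codons from position 26: ATG (26–28), AAC (29–31), TTT (32–34), TAC (35–37), TCT (38–40), GGT (41–43), CCG (44–46), CTC (47–49), TAG (50–52).
TAG is the first in-frame stop; that's 9 codons including the stop.

9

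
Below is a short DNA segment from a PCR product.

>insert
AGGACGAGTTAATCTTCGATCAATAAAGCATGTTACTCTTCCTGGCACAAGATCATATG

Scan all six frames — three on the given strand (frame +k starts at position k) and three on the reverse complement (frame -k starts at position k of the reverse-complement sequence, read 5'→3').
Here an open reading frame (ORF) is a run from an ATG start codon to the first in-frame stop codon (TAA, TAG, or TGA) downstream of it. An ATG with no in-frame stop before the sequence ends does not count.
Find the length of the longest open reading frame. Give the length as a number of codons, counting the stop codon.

Reverse complement (5'→3'): CATATGATCTTGTGCCAGGAAGAGTAACATGCTTTATTGATCGAAGATTAACTCGTCCT
Frame +1: AGG ACG AGT TAA TCT TCG ATC AAT AAA GCA TGT TAC TCT TCC TGG CAC AAG ATC ATA — no ATG→stop ORF.
Frame +2: GGA CGA GTT AAT CTT CGA TCA ATA AAG CAT GTT ACT CTT CCT GGC ACA AGA TCA TAT — no ATG→stop ORF.
Frame +3: GAC GAG TTA ATC TTC GAT CAA TAA AGC ATG TTA CTC TTC CTG GCA CAA GAT CAT ATG — no ATG→stop ORF.
Frame -1: CAT ATG ATC TTG TGC CAG GAA GAG TAA CAT GCT TTA TTG ATC GAA GAT TAA CTC GTC — ATG at 4, stop TAA at 25 → 24 nt.
Frame -2: ATA TGA TCT TGT GCC AGG AAG AGT AAC ATG CTT TAT TGA TCG AAG ATT AAC TCG TCC — ATG at 29, stop TGA at 38 → 12 nt.
Frame -3: TAT GAT CTT GTG CCA GGA AGA GTA ACA TGC TTT ATT GAT CGA AGA TTA ACT CGT CCT — no ATG→stop ORF.
Longest: frame -1, positions 4–27, 24 nt = 8 codons = 7 aa. → 8 codons.

8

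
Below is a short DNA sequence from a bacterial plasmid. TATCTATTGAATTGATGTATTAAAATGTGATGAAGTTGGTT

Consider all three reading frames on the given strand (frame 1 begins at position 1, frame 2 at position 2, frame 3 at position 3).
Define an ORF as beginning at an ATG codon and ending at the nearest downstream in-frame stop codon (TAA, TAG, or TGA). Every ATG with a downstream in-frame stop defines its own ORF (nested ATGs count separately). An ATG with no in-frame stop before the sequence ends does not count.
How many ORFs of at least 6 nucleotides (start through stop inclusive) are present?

Frame 1: TAT CTA TTG AAT TGA TGT ATT AAA ATG TGA TGA AGT TGG — ATG at 25, stop TGA at 28 → 6 nt.
Frame 2: ATC TAT TGA ATT GAT GTA TTA AAA TGT GAT GAA GTT GGT — no ATG→stop ORF.
Frame 3: TCT ATT GAA TTG ATG TAT TAA AAT GTG ATG AAG TTG GTT — ATG at 15, stop TAA at 21 → 9 nt.
ORFs ≥ 6 nucleotides: frame 1 25–30 (6 nucleotides), frame 3 15–23 (9 nucleotides). Count = 2.

2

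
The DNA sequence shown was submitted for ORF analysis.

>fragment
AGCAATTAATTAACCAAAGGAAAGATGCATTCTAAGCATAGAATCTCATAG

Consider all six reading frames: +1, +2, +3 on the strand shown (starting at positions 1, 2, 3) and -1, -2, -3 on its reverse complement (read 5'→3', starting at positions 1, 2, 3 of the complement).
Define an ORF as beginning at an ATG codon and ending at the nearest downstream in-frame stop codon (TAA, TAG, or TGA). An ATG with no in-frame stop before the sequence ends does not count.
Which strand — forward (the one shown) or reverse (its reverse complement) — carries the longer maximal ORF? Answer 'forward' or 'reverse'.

reverse

Reverse complement (5'→3'): CTATGAGATTCTATGCTTAGAATGCATCTTTCCTTTGGTTAATTAATTGCT
Frame +1: AGC AAT TAA TTA ACC AAA GGA AAG ATG CAT TCT AAG CAT AGA ATC TCA TAG — ATG at 25, stop TAG at 49 → 27 nt.
Frame +2: GCA ATT AAT TAA CCA AAG GAA AGA TGC ATT CTA AGC ATA GAA TCT CAT — no ATG→stop ORF.
Frame +3: CAA TTA ATT AAC CAA AGG AAA GAT GCA TTC TAA GCA TAG AAT CTC ATA — no ATG→stop ORF.
Frame -1: CTA TGA GAT TCT ATG CTT AGA ATG CAT CTT TCC TTT GGT TAA TTA ATT GCT — ATG at 13, stop TAA at 40 → 30 nt; ATG at 22, stop TAA at 40 → 21 nt.
Frame -2: TAT GAG ATT CTA TGC TTA GAA TGC ATC TTT CCT TTG GTT AAT TAA TTG — no ATG→stop ORF.
Frame -3: ATG AGA TTC TAT GCT TAG AAT GCA TCT TTC CTT TGG TTA ATT AAT TGC — ATG at 3, stop TAG at 18 → 18 nt.
Forward-strand max 27 nt; reverse-strand max 30 nt. The reverse strand has the longer ORF.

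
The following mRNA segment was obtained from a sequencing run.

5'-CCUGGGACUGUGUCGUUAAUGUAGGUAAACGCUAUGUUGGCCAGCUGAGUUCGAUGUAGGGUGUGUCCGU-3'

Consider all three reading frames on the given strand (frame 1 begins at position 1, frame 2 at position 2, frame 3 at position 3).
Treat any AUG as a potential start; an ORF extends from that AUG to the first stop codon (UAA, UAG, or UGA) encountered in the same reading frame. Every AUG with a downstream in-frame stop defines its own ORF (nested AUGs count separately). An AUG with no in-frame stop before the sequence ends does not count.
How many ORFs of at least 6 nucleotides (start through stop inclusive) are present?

3

Frame 1: CCU GGG ACU GUG UCG UUA AUG UAG GUA AAC GCU AUG UUG GCC AGC UGA GUU CGA UGU AGG GUG UGU CCG — AUG at 19, stop UAG at 22 → 6 nt; AUG at 34, stop UGA at 46 → 15 nt.
Frame 2: CUG GGA CUG UGU CGU UAA UGU AGG UAA ACG CUA UGU UGG CCA GCU GAG UUC GAU GUA GGG UGU GUC CGU — no AUG→stop ORF.
Frame 3: UGG GAC UGU GUC GUU AAU GUA GGU AAA CGC UAU GUU GGC CAG CUG AGU UCG AUG UAG GGU GUG UCC — AUG at 54, stop UAG at 57 → 6 nt.
ORFs ≥ 6 nucleotides: frame 1 19–24 (6 nucleotides), frame 1 34–48 (15 nucleotides), frame 3 54–59 (6 nucleotides). Count = 3.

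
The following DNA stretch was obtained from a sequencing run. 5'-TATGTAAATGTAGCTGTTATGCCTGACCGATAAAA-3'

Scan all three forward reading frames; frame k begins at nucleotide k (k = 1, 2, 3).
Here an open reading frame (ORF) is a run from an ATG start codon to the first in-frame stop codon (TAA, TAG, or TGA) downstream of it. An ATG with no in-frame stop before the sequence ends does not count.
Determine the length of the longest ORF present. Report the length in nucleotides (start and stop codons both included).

15

Frame 1: TAT GTA AAT GTA GCT GTT ATG CCT GAC CGA TAA — ATG at 19, stop TAA at 31 → 15 nt.
Frame 2: ATG TAA ATG TAG CTG TTA TGC CTG ACC GAT AAA — ATG at 2, stop TAA at 5 → 6 nt; ATG at 8, stop TAG at 11 → 6 nt.
Frame 3: TGT AAA TGT AGC TGT TAT GCC TGA CCG ATA AAA — no ATG→stop ORF.
Longest: frame 1, positions 19–33, 15 nt = 5 codons = 4 aa. → 15 nucleotides.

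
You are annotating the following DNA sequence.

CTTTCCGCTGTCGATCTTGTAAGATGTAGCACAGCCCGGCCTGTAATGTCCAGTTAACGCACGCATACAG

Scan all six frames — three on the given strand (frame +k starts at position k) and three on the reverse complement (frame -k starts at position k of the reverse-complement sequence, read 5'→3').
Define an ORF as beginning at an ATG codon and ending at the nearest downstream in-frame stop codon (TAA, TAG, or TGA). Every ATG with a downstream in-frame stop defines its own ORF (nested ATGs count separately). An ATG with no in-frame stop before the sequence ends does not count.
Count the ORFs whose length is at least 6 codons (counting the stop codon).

Reverse complement (5'→3'): CTGTATGCGTGCGTTAACTGGACATTACAGGCCGGGCTGTGCTACATCTTACAAGATCGACAGCGGAAAG
Frame +1: CTT TCC GCT GTC GAT CTT GTA AGA TGT AGC ACA GCC CGG CCT GTA ATG TCC AGT TAA CGC ACG CAT ACA — ATG at 46, stop TAA at 55 → 12 nt.
Frame +2: TTT CCG CTG TCG ATC TTG TAA GAT GTA GCA CAG CCC GGC CTG TAA TGT CCA GTT AAC GCA CGC ATA CAG — no ATG→stop ORF.
Frame +3: TTC CGC TGT CGA TCT TGT AAG ATG TAG CAC AGC CCG GCC TGT AAT GTC CAG TTA ACG CAC GCA TAC — ATG at 24, stop TAG at 27 → 6 nt.
Frame -1: CTG TAT GCG TGC GTT AAC TGG ACA TTA CAG GCC GGG CTG TGC TAC ATC TTA CAA GAT CGA CAG CGG AAA — no ATG→stop ORF.
Frame -2: TGT ATG CGT GCG TTA ACT GGA CAT TAC AGG CCG GGC TGT GCT ACA TCT TAC AAG ATC GAC AGC GGA AAG — no ATG→stop ORF.
Frame -3: GTA TGC GTG CGT TAA CTG GAC ATT ACA GGC CGG GCT GTG CTA CAT CTT ACA AGA TCG ACA GCG GAA — no ATG→stop ORF.
No ORF reaches 6 codons. Count = 0.

0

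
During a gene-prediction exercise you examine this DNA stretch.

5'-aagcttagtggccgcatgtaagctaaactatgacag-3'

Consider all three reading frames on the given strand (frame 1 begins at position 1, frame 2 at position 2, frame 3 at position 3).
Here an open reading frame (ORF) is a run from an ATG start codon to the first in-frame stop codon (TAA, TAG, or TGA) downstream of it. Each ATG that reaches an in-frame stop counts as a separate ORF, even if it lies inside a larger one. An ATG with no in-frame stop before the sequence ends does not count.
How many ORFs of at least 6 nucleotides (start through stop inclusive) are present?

Frame 1: AAG CTT AGT GGC CGC ATG TAA GCT AAA CTA TGA CAG — ATG at 16, stop TAA at 19 → 6 nt.
Frame 2: AGC TTA GTG GCC GCA TGT AAG CTA AAC TAT GAC — no ATG→stop ORF.
Frame 3: GCT TAG TGG CCG CAT GTA AGC TAA ACT ATG ACA — no ATG→stop ORF.
ORFs ≥ 6 nucleotides: frame 1 16–21 (6 nucleotides). Count = 1.

1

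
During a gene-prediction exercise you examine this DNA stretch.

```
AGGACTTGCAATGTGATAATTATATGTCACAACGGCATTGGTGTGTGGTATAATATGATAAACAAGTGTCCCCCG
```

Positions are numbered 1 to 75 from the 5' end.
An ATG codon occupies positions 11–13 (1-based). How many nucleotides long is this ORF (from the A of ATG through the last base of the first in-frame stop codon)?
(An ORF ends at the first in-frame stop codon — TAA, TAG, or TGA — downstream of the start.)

Codons from position 11: ATG (11–13), TGA (14–16).
TGA is the first in-frame stop; ORF spans 11–16, 6 nucleotides.

6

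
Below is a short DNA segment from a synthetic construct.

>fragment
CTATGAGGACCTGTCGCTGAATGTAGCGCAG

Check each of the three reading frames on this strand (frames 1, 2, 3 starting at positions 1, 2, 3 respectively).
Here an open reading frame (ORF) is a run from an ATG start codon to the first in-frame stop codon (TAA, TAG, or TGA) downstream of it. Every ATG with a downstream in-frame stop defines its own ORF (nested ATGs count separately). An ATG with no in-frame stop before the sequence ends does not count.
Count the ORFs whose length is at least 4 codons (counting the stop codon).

Frame 1: CTA TGA GGA CCT GTC GCT GAA TGT AGC GCA — no ATG→stop ORF.
Frame 2: TAT GAG GAC CTG TCG CTG AAT GTA GCG CAG — no ATG→stop ORF.
Frame 3: ATG AGG ACC TGT CGC TGA ATG TAG CGC — ATG at 3, stop TGA at 18 → 18 nt; ATG at 21, stop TAG at 24 → 6 nt.
ORFs ≥ 4 codons: frame 3 3–20 (6 codons). Count = 1.

1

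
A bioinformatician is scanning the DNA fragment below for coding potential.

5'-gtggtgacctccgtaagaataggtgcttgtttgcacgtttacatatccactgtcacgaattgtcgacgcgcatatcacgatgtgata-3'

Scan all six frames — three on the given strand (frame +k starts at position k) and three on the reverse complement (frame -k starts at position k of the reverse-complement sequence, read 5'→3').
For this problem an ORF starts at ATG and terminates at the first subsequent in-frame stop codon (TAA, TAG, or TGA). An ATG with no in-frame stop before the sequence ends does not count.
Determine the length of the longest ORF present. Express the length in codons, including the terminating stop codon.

Reverse complement (5'→3'): TATCACATCGTGATATGCGCGTCGACAATTCGTGACAGTGGATATGTAAACGTGCAAACAAGCACCTATTCTTACGGAGGTCACCAC
Frame +1: GTG GTG ACC TCC GTA AGA ATA GGT GCT TGT TTG CAC GTT TAC ATA TCC ACT GTC ACG AAT TGT CGA CGC GCA TAT CAC GAT GTG ATA — no ATG→stop ORF.
Frame +2: TGG TGA CCT CCG TAA GAA TAG GTG CTT GTT TGC ACG TTT ACA TAT CCA CTG TCA CGA ATT GTC GAC GCG CAT ATC ACG ATG TGA — ATG at 80, stop TGA at 83 → 6 nt.
Frame +3: GGT GAC CTC CGT AAG AAT AGG TGC TTG TTT GCA CGT TTA CAT ATC CAC TGT CAC GAA TTG TCG ACG CGC ATA TCA CGA TGT GAT — no ATG→stop ORF.
Frame -1: TAT CAC ATC GTG ATA TGC GCG TCG ACA ATT CGT GAC AGT GGA TAT GTA AAC GTG CAA ACA AGC ACC TAT TCT TAC GGA GGT CAC CAC — no ATG→stop ORF.
Frame -2: ATC ACA TCG TGA TAT GCG CGT CGA CAA TTC GTG ACA GTG GAT ATG TAA ACG TGC AAA CAA GCA CCT ATT CTT ACG GAG GTC ACC — ATG at 44, stop TAA at 47 → 6 nt.
Frame -3: TCA CAT CGT GAT ATG CGC GTC GAC AAT TCG TGA CAG TGG ATA TGT AAA CGT GCA AAC AAG CAC CTA TTC TTA CGG AGG TCA CCA — ATG at 15, stop TGA at 33 → 21 nt.
Longest: frame -3, positions 15–35, 21 nt = 7 codons = 6 aa. → 7 codons.

7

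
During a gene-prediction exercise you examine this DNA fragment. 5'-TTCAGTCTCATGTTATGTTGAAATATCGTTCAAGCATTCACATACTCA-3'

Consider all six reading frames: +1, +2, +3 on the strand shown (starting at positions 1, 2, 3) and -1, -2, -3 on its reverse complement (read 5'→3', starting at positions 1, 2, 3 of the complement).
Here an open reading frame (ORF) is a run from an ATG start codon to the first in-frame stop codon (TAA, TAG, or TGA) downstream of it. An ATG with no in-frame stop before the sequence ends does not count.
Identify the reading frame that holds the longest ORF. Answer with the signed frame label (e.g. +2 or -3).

-3

Reverse complement (5'→3'): TGAGTATGTGAATGCTTGAACGATATTTCAACATAACATGAGACTGAA
Frame +1: TTC AGT CTC ATG TTA TGT TGA AAT ATC GTT CAA GCA TTC ACA TAC TCA — ATG at 10, stop TGA at 19 → 12 nt.
Frame +2: TCA GTC TCA TGT TAT GTT GAA ATA TCG TTC AAG CAT TCA CAT ACT — no ATG→stop ORF.
Frame +3: CAG TCT CAT GTT ATG TTG AAA TAT CGT TCA AGC ATT CAC ATA CTC — no ATG→stop ORF.
Frame -1: TGA GTA TGT GAA TGC TTG AAC GAT ATT TCA ACA TAA CAT GAG ACT GAA — no ATG→stop ORF.
Frame -2: GAG TAT GTG AAT GCT TGA ACG ATA TTT CAA CAT AAC ATG AGA CTG — no ATG→stop ORF.
Frame -3: AGT ATG TGA ATG CTT GAA CGA TAT TTC AAC ATA ACA TGA GAC TGA — ATG at 6, stop TGA at 9 → 6 nt; ATG at 12, stop TGA at 39 → 30 nt.
Longest ORF is 30 nt in frame -3 (positions 12–41).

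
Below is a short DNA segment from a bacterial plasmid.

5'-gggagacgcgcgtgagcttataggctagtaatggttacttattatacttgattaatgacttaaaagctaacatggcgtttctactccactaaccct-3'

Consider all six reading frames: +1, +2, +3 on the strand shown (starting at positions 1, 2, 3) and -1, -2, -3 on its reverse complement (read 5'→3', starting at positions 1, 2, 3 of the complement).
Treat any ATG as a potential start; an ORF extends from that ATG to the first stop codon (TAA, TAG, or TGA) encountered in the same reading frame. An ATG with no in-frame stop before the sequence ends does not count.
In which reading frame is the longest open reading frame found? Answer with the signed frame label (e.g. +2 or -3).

-3

Reverse complement (5'→3'): AGGGTTAGTGGAGTAGAAACGCCATGTTAGCTTTTAAGTCATTAATCAAGTATAATAAGTAACCATTACTAGCCTATAAGCTCACGCGCGTCTCCC
Frame +1: GGG AGA CGC GCG TGA GCT TAT AGG CTA GTA ATG GTT ACT TAT TAT ACT TGA TTA ATG ACT TAA AAG CTA ACA TGG CGT TTC TAC TCC ACT AAC CCT — ATG at 31, stop TGA at 49 → 21 nt; ATG at 55, stop TAA at 61 → 9 nt.
Frame +2: GGA GAC GCG CGT GAG CTT ATA GGC TAG TAA TGG TTA CTT ATT ATA CTT GAT TAA TGA CTT AAA AGC TAA CAT GGC GTT TCT ACT CCA CTA ACC — no ATG→stop ORF.
Frame +3: GAG ACG CGC GTG AGC TTA TAG GCT AGT AAT GGT TAC TTA TTA TAC TTG ATT AAT GAC TTA AAA GCT AAC ATG GCG TTT CTA CTC CAC TAA CCC — ATG at 72, stop TAA at 90 → 21 nt.
Frame -1: AGG GTT AGT GGA GTA GAA ACG CCA TGT TAG CTT TTA AGT CAT TAA TCA AGT ATA ATA AGT AAC CAT TAC TAG CCT ATA AGC TCA CGC GCG TCT CCC — no ATG→stop ORF.
Frame -2: GGG TTA GTG GAG TAG AAA CGC CAT GTT AGC TTT TAA GTC ATT AAT CAA GTA TAA TAA GTA ACC ATT ACT AGC CTA TAA GCT CAC GCG CGT CTC — no ATG→stop ORF.
Frame -3: GGT TAG TGG AGT AGA AAC GCC ATG TTA GCT TTT AAG TCA TTA ATC AAG TAT AAT AAG TAA CCA TTA CTA GCC TAT AAG CTC ACG CGC GTC TCC — ATG at 24, stop TAA at 60 → 39 nt.
Longest ORF is 39 nt in frame -3 (positions 24–62).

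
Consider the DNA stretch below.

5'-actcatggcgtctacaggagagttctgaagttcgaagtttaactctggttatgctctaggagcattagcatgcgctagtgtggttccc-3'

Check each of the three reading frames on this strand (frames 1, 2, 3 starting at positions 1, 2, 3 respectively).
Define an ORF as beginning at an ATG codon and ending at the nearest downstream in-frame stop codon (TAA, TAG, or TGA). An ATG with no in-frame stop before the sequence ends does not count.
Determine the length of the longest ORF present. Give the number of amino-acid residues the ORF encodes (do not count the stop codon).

Frame 1: ACT CAT GGC GTC TAC AGG AGA GTT CTG AAG TTC GAA GTT TAA CTC TGG TTA TGC TCT AGG AGC ATT AGC ATG CGC TAG TGT GGT TCC — ATG at 70, stop TAG at 76 → 9 nt.
Frame 2: CTC ATG GCG TCT ACA GGA GAG TTC TGA AGT TCG AAG TTT AAC TCT GGT TAT GCT CTA GGA GCA TTA GCA TGC GCT AGT GTG GTT CCC — ATG at 5, stop TGA at 26 → 24 nt.
Frame 3: TCA TGG CGT CTA CAG GAG AGT TCT GAA GTT CGA AGT TTA ACT CTG GTT ATG CTC TAG GAG CAT TAG CAT GCG CTA GTG TGG TTC — ATG at 51, stop TAG at 57 → 9 nt.
Longest: frame 2, positions 5–28, 24 nt = 8 codons = 7 aa. → 7 amino acids.

7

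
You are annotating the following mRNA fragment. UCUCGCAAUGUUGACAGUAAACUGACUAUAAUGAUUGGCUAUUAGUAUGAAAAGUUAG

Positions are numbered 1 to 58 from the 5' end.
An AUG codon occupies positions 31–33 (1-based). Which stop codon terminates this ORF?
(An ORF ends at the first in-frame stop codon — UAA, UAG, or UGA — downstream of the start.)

UAG

Codons from position 31: AUG (31–33), AUU (34–36), GGC (37–39), UAU (40–42), UAG (43–45).
The first in-frame stop codon is UAG.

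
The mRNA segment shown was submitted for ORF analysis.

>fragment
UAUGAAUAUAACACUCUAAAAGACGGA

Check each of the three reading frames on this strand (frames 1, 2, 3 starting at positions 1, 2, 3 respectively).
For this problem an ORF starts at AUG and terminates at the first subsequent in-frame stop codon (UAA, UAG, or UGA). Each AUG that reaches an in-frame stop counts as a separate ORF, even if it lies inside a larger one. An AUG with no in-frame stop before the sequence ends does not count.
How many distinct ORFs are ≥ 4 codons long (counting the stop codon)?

1

Frame 1: UAU GAA UAU AAC ACU CUA AAA GAC GGA — no AUG→stop ORF.
Frame 2: AUG AAU AUA ACA CUC UAA AAG ACG — AUG at 2, stop UAA at 17 → 18 nt.
Frame 3: UGA AUA UAA CAC UCU AAA AGA CGG — no AUG→stop ORF.
ORFs ≥ 4 codons: frame 2 2–19 (6 codons). Count = 1.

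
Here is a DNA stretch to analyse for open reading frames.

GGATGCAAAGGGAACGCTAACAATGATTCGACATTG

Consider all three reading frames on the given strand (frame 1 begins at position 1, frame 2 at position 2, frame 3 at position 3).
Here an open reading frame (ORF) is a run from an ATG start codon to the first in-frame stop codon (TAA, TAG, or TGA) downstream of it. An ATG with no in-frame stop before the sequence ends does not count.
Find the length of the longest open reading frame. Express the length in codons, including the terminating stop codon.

6

Frame 1: GGA TGC AAA GGG AAC GCT AAC AAT GAT TCG ACA TTG — no ATG→stop ORF.
Frame 2: GAT GCA AAG GGA ACG CTA ACA ATG ATT CGA CAT — no ATG→stop ORF.
Frame 3: ATG CAA AGG GAA CGC TAA CAA TGA TTC GAC ATT — ATG at 3, stop TAA at 18 → 18 nt.
Longest: frame 3, positions 3–20, 18 nt = 6 codons = 5 aa. → 6 codons.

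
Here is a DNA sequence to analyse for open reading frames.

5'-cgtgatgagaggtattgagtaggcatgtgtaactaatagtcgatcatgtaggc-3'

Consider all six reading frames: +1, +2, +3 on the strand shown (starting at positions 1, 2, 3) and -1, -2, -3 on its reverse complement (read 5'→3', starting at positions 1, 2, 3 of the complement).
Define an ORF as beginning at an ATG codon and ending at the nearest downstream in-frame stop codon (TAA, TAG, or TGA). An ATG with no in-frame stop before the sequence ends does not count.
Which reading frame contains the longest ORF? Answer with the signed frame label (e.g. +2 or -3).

Reverse complement (5'→3'): GCCTACATGATCGACTATTAGTTACACATGCCTACTCAATACCTCTCATCACG
Frame +1: CGT GAT GAG AGG TAT TGA GTA GGC ATG TGT AAC TAA TAG TCG ATC ATG TAG — ATG at 25, stop TAA at 34 → 12 nt; ATG at 46, stop TAG at 49 → 6 nt.
Frame +2: GTG ATG AGA GGT ATT GAG TAG GCA TGT GTA ACT AAT AGT CGA TCA TGT AGG — ATG at 5, stop TAG at 20 → 18 nt.
Frame +3: TGA TGA GAG GTA TTG AGT AGG CAT GTG TAA CTA ATA GTC GAT CAT GTA GGC — no ATG→stop ORF.
Frame -1: GCC TAC ATG ATC GAC TAT TAG TTA CAC ATG CCT ACT CAA TAC CTC TCA TCA — ATG at 7, stop TAG at 19 → 15 nt.
Frame -2: CCT ACA TGA TCG ACT ATT AGT TAC ACA TGC CTA CTC AAT ACC TCT CAT CAC — no ATG→stop ORF.
Frame -3: CTA CAT GAT CGA CTA TTA GTT ACA CAT GCC TAC TCA ATA CCT CTC ATC ACG — no ATG→stop ORF.
Longest ORF is 18 nt in frame +2 (positions 5–22).

+2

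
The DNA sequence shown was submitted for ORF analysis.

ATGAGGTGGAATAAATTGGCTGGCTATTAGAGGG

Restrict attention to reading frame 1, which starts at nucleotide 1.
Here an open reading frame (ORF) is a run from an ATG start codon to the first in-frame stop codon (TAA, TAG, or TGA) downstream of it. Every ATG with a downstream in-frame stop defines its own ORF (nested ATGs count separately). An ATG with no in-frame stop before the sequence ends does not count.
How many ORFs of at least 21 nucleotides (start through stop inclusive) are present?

Frame 1: ATG AGG TGG AAT AAA TTG GCT GGC TAT TAG AGG — ATG at 1, stop TAG at 28 → 30 nt.
ORFs ≥ 21 nucleotides: frame 1 1–30 (30 nucleotides). Count = 1.

1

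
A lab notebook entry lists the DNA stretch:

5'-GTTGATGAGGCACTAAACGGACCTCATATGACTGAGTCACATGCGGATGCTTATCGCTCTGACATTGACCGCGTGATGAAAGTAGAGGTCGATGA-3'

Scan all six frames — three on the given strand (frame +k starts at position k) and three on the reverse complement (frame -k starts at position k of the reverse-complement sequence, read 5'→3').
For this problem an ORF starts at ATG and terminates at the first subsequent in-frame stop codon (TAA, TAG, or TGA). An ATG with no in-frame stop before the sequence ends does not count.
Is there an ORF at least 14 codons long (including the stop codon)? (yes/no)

no

Reverse complement (5'→3'): TCATCGACCTCTACTTTCATCACGCGGTCAATGTCAGAGCGATAAGCATCCGCATGTGACTCAGTCATATGAGGTCCGTTTAGTGCCTCATCAAC
Frame +1: GTT GAT GAG GCA CTA AAC GGA CCT CAT ATG ACT GAG TCA CAT GCG GAT GCT TAT CGC TCT GAC ATT GAC CGC GTG ATG AAA GTA GAG GTC GAT — no ATG→stop ORF.
Frame +2: TTG ATG AGG CAC TAA ACG GAC CTC ATA TGA CTG AGT CAC ATG CGG ATG CTT ATC GCT CTG ACA TTG ACC GCG TGA TGA AAG TAG AGG TCG ATG — ATG at 5, stop TAA at 14 → 12 nt; ATG at 41, stop TGA at 74 → 36 nt; ATG at 47, stop TGA at 74 → 30 nt.
Frame +3: TGA TGA GGC ACT AAA CGG ACC TCA TAT GAC TGA GTC ACA TGC GGA TGC TTA TCG CTC TGA CAT TGA CCG CGT GAT GAA AGT AGA GGT CGA TGA — no ATG→stop ORF.
Frame -1: TCA TCG ACC TCT ACT TTC ATC ACG CGG TCA ATG TCA GAG CGA TAA GCA TCC GCA TGT GAC TCA GTC ATA TGA GGT CCG TTT AGT GCC TCA TCA — ATG at 31, stop TAA at 43 → 15 nt.
Frame -2: CAT CGA CCT CTA CTT TCA TCA CGC GGT CAA TGT CAG AGC GAT AAG CAT CCG CAT GTG ACT CAG TCA TAT GAG GTC CGT TTA GTG CCT CAT CAA — no ATG→stop ORF.
Frame -3: ATC GAC CTC TAC TTT CAT CAC GCG GTC AAT GTC AGA GCG ATA AGC ATC CGC ATG TGA CTC AGT CAT ATG AGG TCC GTT TAG TGC CTC ATC AAC — ATG at 54, stop TGA at 57 → 6 nt; ATG at 69, stop TAG at 81 → 15 nt.
Largest ORF found is 12 codons < 14, so no.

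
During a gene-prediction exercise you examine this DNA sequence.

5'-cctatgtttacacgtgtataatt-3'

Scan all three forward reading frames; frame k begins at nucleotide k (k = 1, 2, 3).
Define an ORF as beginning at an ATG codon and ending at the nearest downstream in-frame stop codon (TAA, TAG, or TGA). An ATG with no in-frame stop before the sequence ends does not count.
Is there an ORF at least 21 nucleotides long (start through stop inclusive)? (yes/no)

Frame 1: CCT ATG TTT ACA CGT GTA TAA — ATG at 4, stop TAA at 19 → 18 nt.
Frame 2: CTA TGT TTA CAC GTG TAT AAT — no ATG→stop ORF.
Frame 3: TAT GTT TAC ACG TGT ATA ATT — no ATG→stop ORF.
Largest ORF found is 18 nucleotides < 21, so no.

no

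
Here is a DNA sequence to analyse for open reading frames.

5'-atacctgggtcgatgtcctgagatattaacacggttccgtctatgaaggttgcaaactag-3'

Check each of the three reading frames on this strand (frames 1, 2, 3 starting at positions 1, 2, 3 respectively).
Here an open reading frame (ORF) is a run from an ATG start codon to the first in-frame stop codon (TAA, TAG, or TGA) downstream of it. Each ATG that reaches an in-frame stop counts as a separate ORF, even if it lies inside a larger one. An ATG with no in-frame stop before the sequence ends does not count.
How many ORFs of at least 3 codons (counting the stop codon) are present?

2

Frame 1: ATA CCT GGG TCG ATG TCC TGA GAT ATT AAC ACG GTT CCG TCT ATG AAG GTT GCA AAC TAG — ATG at 13, stop TGA at 19 → 9 nt; ATG at 43, stop TAG at 58 → 18 nt.
Frame 2: TAC CTG GGT CGA TGT CCT GAG ATA TTA ACA CGG TTC CGT CTA TGA AGG TTG CAA ACT — no ATG→stop ORF.
Frame 3: ACC TGG GTC GAT GTC CTG AGA TAT TAA CAC GGT TCC GTC TAT GAA GGT TGC AAA CTA — no ATG→stop ORF.
ORFs ≥ 3 codons: frame 1 13–21 (3 codons), frame 1 43–60 (6 codons). Count = 2.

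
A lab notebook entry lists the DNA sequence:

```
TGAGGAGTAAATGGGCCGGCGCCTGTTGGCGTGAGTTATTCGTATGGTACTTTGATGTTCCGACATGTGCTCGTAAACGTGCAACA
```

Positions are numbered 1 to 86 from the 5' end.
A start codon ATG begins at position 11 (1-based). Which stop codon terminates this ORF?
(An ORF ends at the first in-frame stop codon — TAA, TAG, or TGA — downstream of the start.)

TGA

Codons from position 11: ATG (11–13), GGC (14–16), CGG (17–19), CGC (20–22), CTG (23–25), TTG (26–28), GCG (29–31), TGA (32–34).
The first in-frame stop codon is TGA.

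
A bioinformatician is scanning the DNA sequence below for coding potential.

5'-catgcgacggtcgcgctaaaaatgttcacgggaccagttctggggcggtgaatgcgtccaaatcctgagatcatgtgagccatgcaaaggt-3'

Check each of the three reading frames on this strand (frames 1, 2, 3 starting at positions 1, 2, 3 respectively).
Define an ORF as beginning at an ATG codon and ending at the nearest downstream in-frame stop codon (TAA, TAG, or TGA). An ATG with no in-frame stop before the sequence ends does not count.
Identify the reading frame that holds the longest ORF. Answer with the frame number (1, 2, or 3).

Frame 1: CAT GCG ACG GTC GCG CTA AAA ATG TTC ACG GGA CCA GTT CTG GGG CGG TGA ATG CGT CCA AAT CCT GAG ATC ATG TGA GCC ATG CAA AGG — ATG at 22, stop TGA at 49 → 30 nt; ATG at 52, stop TGA at 76 → 27 nt; ATG at 73, stop TGA at 76 → 6 nt.
Frame 2: ATG CGA CGG TCG CGC TAA AAA TGT TCA CGG GAC CAG TTC TGG GGC GGT GAA TGC GTC CAA ATC CTG AGA TCA TGT GAG CCA TGC AAA GGT — ATG at 2, stop TAA at 17 → 18 nt.
Frame 3: TGC GAC GGT CGC GCT AAA AAT GTT CAC GGG ACC AGT TCT GGG GCG GTG AAT GCG TCC AAA TCC TGA GAT CAT GTG AGC CAT GCA AAG — no ATG→stop ORF.
Longest ORF is 30 nt in frame 1 (positions 22–51).

1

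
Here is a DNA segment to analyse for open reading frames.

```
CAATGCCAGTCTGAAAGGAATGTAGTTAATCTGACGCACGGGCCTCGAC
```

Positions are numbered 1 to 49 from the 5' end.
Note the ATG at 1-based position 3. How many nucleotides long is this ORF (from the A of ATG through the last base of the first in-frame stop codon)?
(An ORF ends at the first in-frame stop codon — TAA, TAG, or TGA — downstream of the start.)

Codons from position 3: ATG (3–5), CCA (6–8), GTC (9–11), TGA (12–14).
TGA is the first in-frame stop; ORF spans 3–14, 12 nucleotides.

12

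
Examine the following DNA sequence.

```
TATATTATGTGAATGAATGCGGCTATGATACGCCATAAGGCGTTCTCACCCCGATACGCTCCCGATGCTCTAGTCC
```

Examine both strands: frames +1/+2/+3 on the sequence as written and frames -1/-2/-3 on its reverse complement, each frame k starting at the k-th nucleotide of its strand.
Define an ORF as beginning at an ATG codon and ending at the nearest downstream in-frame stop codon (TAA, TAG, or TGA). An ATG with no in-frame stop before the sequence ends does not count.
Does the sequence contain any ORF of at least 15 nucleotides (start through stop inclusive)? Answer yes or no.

Reverse complement (5'→3'): GGACTAGAGCATCGGGAGCGTATCGGGGTGAGAACGCCTTATGGCGTATCATAGCCGCATTCATTCACATAATATA
Frame +1: TAT ATT ATG TGA ATG AAT GCG GCT ATG ATA CGC CAT AAG GCG TTC TCA CCC CGA TAC GCT CCC GAT GCT CTA GTC — ATG at 7, stop TGA at 10 → 6 nt.
Frame +2: ATA TTA TGT GAA TGA ATG CGG CTA TGA TAC GCC ATA AGG CGT TCT CAC CCC GAT ACG CTC CCG ATG CTC TAG TCC — ATG at 17, stop TGA at 26 → 12 nt; ATG at 65, stop TAG at 71 → 9 nt.
Frame +3: TAT TAT GTG AAT GAA TGC GGC TAT GAT ACG CCA TAA GGC GTT CTC ACC CCG ATA CGC TCC CGA TGC TCT AGT — no ATG→stop ORF.
Frame -1: GGA CTA GAG CAT CGG GAG CGT ATC GGG GTG AGA ACG CCT TAT GGC GTA TCA TAG CCG CAT TCA TTC ACA TAA TAT — no ATG→stop ORF.
Frame -2: GAC TAG AGC ATC GGG AGC GTA TCG GGG TGA GAA CGC CTT ATG GCG TAT CAT AGC CGC ATT CAT TCA CAT AAT ATA — no ATG→stop ORF.
Frame -3: ACT AGA GCA TCG GGA GCG TAT CGG GGT GAG AAC GCC TTA TGG CGT ATC ATA GCC GCA TTC ATT CAC ATA ATA — no ATG→stop ORF.
Largest ORF found is 12 nucleotides < 15, so no.

no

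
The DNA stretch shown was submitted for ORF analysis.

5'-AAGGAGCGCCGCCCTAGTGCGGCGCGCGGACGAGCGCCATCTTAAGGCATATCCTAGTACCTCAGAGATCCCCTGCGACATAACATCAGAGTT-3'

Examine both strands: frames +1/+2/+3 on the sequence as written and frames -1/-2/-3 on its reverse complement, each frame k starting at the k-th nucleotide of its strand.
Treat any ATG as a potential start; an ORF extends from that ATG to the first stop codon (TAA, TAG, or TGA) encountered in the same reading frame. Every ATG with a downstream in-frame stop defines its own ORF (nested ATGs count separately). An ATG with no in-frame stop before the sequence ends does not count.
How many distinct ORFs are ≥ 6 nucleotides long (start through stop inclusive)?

Reverse complement (5'→3'): AACTCTGATGTTATGTCGCAGGGGATCTCTGAGGTACTAGGATATGCCTTAAGATGGCGCTCGTCCGCGCGCCGCACTAGGGCGGCGCTCCTT
Frame +1: AAG GAG CGC CGC CCT AGT GCG GCG CGC GGA CGA GCG CCA TCT TAA GGC ATA TCC TAG TAC CTC AGA GAT CCC CTG CGA CAT AAC ATC AGA GTT — no ATG→stop ORF.
Frame +2: AGG AGC GCC GCC CTA GTG CGG CGC GCG GAC GAG CGC CAT CTT AAG GCA TAT CCT AGT ACC TCA GAG ATC CCC TGC GAC ATA ACA TCA GAG — no ATG→stop ORF.
Frame +3: GGA GCG CCG CCC TAG TGC GGC GCG CGG ACG AGC GCC ATC TTA AGG CAT ATC CTA GTA CCT CAG AGA TCC CCT GCG ACA TAA CAT CAG AGT — no ATG→stop ORF.
Frame -1: AAC TCT GAT GTT ATG TCG CAG GGG ATC TCT GAG GTA CTA GGA TAT GCC TTA AGA TGG CGC TCG TCC GCG CGC CGC ACT AGG GCG GCG CTC CTT — no ATG→stop ORF.
Frame -2: ACT CTG ATG TTA TGT CGC AGG GGA TCT CTG AGG TAC TAG GAT ATG CCT TAA GAT GGC GCT CGT CCG CGC GCC GCA CTA GGG CGG CGC TCC — ATG at 8, stop TAG at 38 → 33 nt; ATG at 44, stop TAA at 50 → 9 nt.
Frame -3: CTC TGA TGT TAT GTC GCA GGG GAT CTC TGA GGT ACT AGG ATA TGC CTT AAG ATG GCG CTC GTC CGC GCG CCG CAC TAG GGC GGC GCT CCT — ATG at 54, stop TAG at 78 → 27 nt.
ORFs ≥ 6 nucleotides: frame -2 8–40 (33 nucleotides), frame -2 44–52 (9 nucleotides), frame -3 54–80 (27 nucleotides). Count = 3.

3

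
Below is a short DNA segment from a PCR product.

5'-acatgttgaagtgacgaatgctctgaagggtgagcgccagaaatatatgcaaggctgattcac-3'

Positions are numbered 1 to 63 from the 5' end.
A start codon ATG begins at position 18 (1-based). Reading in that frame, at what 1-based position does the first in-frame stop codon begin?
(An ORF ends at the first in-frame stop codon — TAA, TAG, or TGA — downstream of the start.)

Codons from position 18: ATG (18–20), CTC (21–23), TGA (24–26).
TGA is a stop codon; it begins at position 24.

24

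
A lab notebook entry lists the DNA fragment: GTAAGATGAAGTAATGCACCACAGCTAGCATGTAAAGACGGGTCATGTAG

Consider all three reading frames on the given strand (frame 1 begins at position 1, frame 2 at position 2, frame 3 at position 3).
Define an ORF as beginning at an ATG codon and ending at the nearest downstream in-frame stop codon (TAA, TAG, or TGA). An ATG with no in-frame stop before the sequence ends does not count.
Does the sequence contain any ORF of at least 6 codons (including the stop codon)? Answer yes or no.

no

Frame 1: GTA AGA TGA AGT AAT GCA CCA CAG CTA GCA TGT AAA GAC GGG TCA TGT — no ATG→stop ORF.
Frame 2: TAA GAT GAA GTA ATG CAC CAC AGC TAG CAT GTA AAG ACG GGT CAT GTA — ATG at 14, stop TAG at 26 → 15 nt.
Frame 3: AAG ATG AAG TAA TGC ACC ACA GCT AGC ATG TAA AGA CGG GTC ATG TAG — ATG at 6, stop TAA at 12 → 9 nt; ATG at 30, stop TAA at 33 → 6 nt; ATG at 45, stop TAG at 48 → 6 nt.
Largest ORF found is 5 codons < 6, so no.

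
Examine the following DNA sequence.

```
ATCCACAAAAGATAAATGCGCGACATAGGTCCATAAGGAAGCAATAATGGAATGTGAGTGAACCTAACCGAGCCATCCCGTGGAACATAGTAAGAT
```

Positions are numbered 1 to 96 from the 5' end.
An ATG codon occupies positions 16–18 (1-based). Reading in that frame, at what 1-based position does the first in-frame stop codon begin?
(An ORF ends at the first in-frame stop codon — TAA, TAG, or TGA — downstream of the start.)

34

Codons from position 16: ATG (16–18), CGC (19–21), GAC (22–24), ATA (25–27), GGT (28–30), CCA (31–33), TAA (34–36).
TAA is a stop codon; it begins at position 34.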